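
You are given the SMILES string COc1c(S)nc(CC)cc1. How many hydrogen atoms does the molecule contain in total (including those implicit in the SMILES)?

Walk through each heavy atom and fill implicit hydrogens from standard valence (C 4, N 3, O 2, S 2, halogen 1); for lowercase aromatic atoms, an aromatic c carries 1 H when it has two neighbours and 0 H with three, and aromatic n carries 0 H:
  atom 1: C, bond orders sum to 1 (valence 4) → 3 H
  atom 2: O, bond orders sum to 2 (valence 2) → 0 H
  atom 3: aromatic c, 3 neighbours → 0 H
  atom 4: aromatic c, 3 neighbours → 0 H
  atom 5: S, bond orders sum to 1 (valence 2) → 1 H
  atom 6: aromatic n, 2 neighbours → 0 H
  atom 7: aromatic c, 3 neighbours → 0 H
  atom 8: C, bond orders sum to 2 (valence 4) → 2 H
  atom 9: C, bond orders sum to 1 (valence 4) → 3 H
  atom 10: aromatic c, 2 neighbours → 1 H
  atom 11: aromatic c, 2 neighbours → 1 H
Total hydrogens: 11.

11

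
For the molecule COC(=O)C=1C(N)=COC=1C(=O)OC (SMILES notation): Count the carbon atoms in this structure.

Count every carbon token in the SMILES (each C, including those in ring-closure positions and inside branches).
Carbon count: 8.

8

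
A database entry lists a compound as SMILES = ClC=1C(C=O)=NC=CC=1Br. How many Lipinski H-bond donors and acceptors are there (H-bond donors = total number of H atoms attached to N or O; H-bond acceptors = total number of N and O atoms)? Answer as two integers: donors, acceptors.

Donors: find every N or O and count the H atoms it carries.
  atom 5 (O): bond orders sum to 2 → 0 H
  atom 6 (N): bond orders sum to 3 → 0 H
Lipinski HBD = 0.
Acceptors: N atoms = 1, O atoms = 1 → HBA = 2.

0, 2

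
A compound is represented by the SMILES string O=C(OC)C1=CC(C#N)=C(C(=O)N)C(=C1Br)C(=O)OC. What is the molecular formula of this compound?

C12H9BrN2O5

Walk through each heavy atom and fill implicit hydrogens from standard valence (C 4, N 3, O 2, S 2, halogen 1):
  atom 1: O, bond orders sum to 2 (valence 2) → 0 H
  atom 2: C, bond orders sum to 4 (valence 4) → 0 H
  atom 3: O, bond orders sum to 2 (valence 2) → 0 H
  atom 4: C, bond orders sum to 1 (valence 4) → 3 H
  atom 5: C, bond orders sum to 4 (valence 4) → 0 H
  atom 6: C, bond orders sum to 3 (valence 4) → 1 H
  atom 7: C, bond orders sum to 4 (valence 4) → 0 H
  atom 8: C, bond orders sum to 4 (valence 4) → 0 H
  atom 9: N, bond orders sum to 3 (valence 3) → 0 H
  atom 10: C, bond orders sum to 4 (valence 4) → 0 H
  atom 11: C, bond orders sum to 4 (valence 4) → 0 H
  atom 12: O, bond orders sum to 2 (valence 2) → 0 H
  atom 13: N, bond orders sum to 1 (valence 3) → 2 H
  atom 14: C, bond orders sum to 4 (valence 4) → 0 H
  atom 15: C, bond orders sum to 4 (valence 4) → 0 H
  atom 16: Br (halogen, monovalent) → 0 H
  atom 17: C, bond orders sum to 4 (valence 4) → 0 H
  atom 18: O, bond orders sum to 2 (valence 2) → 0 H
  atom 19: O, bond orders sum to 2 (valence 2) → 0 H
  atom 20: C, bond orders sum to 1 (valence 4) → 3 H
Totals → C:12, H:9, Br:1, N:2, O:5.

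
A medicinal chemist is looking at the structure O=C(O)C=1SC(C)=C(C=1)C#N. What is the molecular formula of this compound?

C7H5NO2S

Walk through each heavy atom and fill implicit hydrogens from standard valence (C 4, N 3, O 2, S 2, halogen 1):
  atom 1: O, bond orders sum to 2 (valence 2) → 0 H
  atom 2: C, bond orders sum to 4 (valence 4) → 0 H
  atom 3: O, bond orders sum to 1 (valence 2) → 1 H
  atom 4: C, bond orders sum to 4 (valence 4) → 0 H
  atom 5: S, bond orders sum to 2 (valence 2) → 0 H
  atom 6: C, bond orders sum to 4 (valence 4) → 0 H
  atom 7: C, bond orders sum to 1 (valence 4) → 3 H
  atom 8: C, bond orders sum to 4 (valence 4) → 0 H
  atom 9: C, bond orders sum to 3 (valence 4) → 1 H
  atom 10: C, bond orders sum to 4 (valence 4) → 0 H
  atom 11: N, bond orders sum to 3 (valence 3) → 0 H
Totals → C:7, H:5, N:1, O:2, S:1.
In Hill order: C7H5NO2S.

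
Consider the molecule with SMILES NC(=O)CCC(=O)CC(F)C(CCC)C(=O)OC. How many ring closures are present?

In SMILES, each pair of matching ring-closure digits denotes one ring-closing bond; the number of such bonds equals the number of independent rings.
Ring-closure bonds here: 0.

0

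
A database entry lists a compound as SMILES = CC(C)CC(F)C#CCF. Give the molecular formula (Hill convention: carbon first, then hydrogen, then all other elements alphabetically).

C8H12F2

Walk through each heavy atom and fill implicit hydrogens from standard valence (C 4, N 3, O 2, S 2, halogen 1):
  atom 1: C, bond orders sum to 1 (valence 4) → 3 H
  atom 2: C, bond orders sum to 3 (valence 4) → 1 H
  atom 3: C, bond orders sum to 1 (valence 4) → 3 H
  atom 4: C, bond orders sum to 2 (valence 4) → 2 H
  atom 5: C, bond orders sum to 3 (valence 4) → 1 H
  atom 6: F (halogen, monovalent) → 0 H
  atom 7: C, bond orders sum to 4 (valence 4) → 0 H
  atom 8: C, bond orders sum to 4 (valence 4) → 0 H
  atom 9: C, bond orders sum to 2 (valence 4) → 2 H
  atom 10: F (halogen, monovalent) → 0 H
Totals → C:8, H:12, F:2.
In Hill order: C8H12F2.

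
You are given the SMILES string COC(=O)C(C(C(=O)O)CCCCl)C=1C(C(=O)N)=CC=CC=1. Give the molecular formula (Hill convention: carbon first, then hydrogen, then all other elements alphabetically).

C15H18ClNO5

Walk through each heavy atom and fill implicit hydrogens from standard valence (C 4, N 3, O 2, S 2, halogen 1):
  atom 1: C, bond orders sum to 1 (valence 4) → 3 H
  atom 2: O, bond orders sum to 2 (valence 2) → 0 H
  atom 3: C, bond orders sum to 4 (valence 4) → 0 H
  atom 4: O, bond orders sum to 2 (valence 2) → 0 H
  atom 5: C, bond orders sum to 3 (valence 4) → 1 H
  atom 6: C, bond orders sum to 3 (valence 4) → 1 H
  atom 7: C, bond orders sum to 4 (valence 4) → 0 H
  atom 8: O, bond orders sum to 2 (valence 2) → 0 H
  atom 9: O, bond orders sum to 1 (valence 2) → 1 H
  atom 10: C, bond orders sum to 2 (valence 4) → 2 H
  atom 11: C, bond orders sum to 2 (valence 4) → 2 H
  atom 12: C, bond orders sum to 2 (valence 4) → 2 H
  atom 13: Cl (halogen, monovalent) → 0 H
  atom 14: C, bond orders sum to 4 (valence 4) → 0 H
  atom 15: C, bond orders sum to 4 (valence 4) → 0 H
  atom 16: C, bond orders sum to 4 (valence 4) → 0 H
  atom 17: O, bond orders sum to 2 (valence 2) → 0 H
  atom 18: N, bond orders sum to 1 (valence 3) → 2 H
  atom 19: C, bond orders sum to 3 (valence 4) → 1 H
  atom 20: C, bond orders sum to 3 (valence 4) → 1 H
  atom 21: C, bond orders sum to 3 (valence 4) → 1 H
  atom 22: C, bond orders sum to 3 (valence 4) → 1 H
Totals → C:15, H:18, Cl:1, N:1, O:5.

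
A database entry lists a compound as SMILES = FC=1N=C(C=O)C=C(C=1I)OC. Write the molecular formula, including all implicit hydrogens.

C7H5FINO2

Walk through each heavy atom and fill implicit hydrogens from standard valence (C 4, N 3, O 2, S 2, halogen 1):
  atom 1: F (halogen, monovalent) → 0 H
  atom 2: C, bond orders sum to 4 (valence 4) → 0 H
  atom 3: N, bond orders sum to 3 (valence 3) → 0 H
  atom 4: C, bond orders sum to 4 (valence 4) → 0 H
  atom 5: C, bond orders sum to 3 (valence 4) → 1 H
  atom 6: O, bond orders sum to 2 (valence 2) → 0 H
  atom 7: C, bond orders sum to 3 (valence 4) → 1 H
  atom 8: C, bond orders sum to 4 (valence 4) → 0 H
  atom 9: C, bond orders sum to 4 (valence 4) → 0 H
  atom 10: I (halogen, monovalent) → 0 H
  atom 11: O, bond orders sum to 2 (valence 2) → 0 H
  atom 12: C, bond orders sum to 1 (valence 4) → 3 H
Totals → C:7, H:5, F:1, I:1, N:1, O:2.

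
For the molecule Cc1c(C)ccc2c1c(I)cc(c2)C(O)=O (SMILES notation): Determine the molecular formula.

Walk through each heavy atom and fill implicit hydrogens from standard valence (C 4, N 3, O 2, S 2, halogen 1); for lowercase aromatic atoms, an aromatic c carries 1 H when it has two neighbours and 0 H with three, and aromatic n carries 0 H:
  atom 1: C, bond orders sum to 1 (valence 4) → 3 H
  atom 2: aromatic c, 3 neighbours → 0 H
  atom 3: aromatic c, 3 neighbours → 0 H
  atom 4: C, bond orders sum to 1 (valence 4) → 3 H
  atom 5: aromatic c, 2 neighbours → 1 H
  atom 6: aromatic c, 2 neighbours → 1 H
  atom 7: aromatic c, 3 neighbours → 0 H
  atom 8: aromatic c, 3 neighbours → 0 H
  atom 9: aromatic c, 3 neighbours → 0 H
  atom 10: I (halogen, monovalent) → 0 H
  atom 11: aromatic c, 2 neighbours → 1 H
  atom 12: aromatic c, 3 neighbours → 0 H
  atom 13: aromatic c, 2 neighbours → 1 H
  atom 14: C, bond orders sum to 4 (valence 4) → 0 H
  atom 15: O, bond orders sum to 1 (valence 2) → 1 H
  atom 16: O, bond orders sum to 2 (valence 2) → 0 H
Totals → C:13, H:11, I:1, O:2.
In Hill order: C13H11IO2.

C13H11IO2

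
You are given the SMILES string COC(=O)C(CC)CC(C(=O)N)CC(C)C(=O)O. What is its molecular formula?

C12H21NO5

Walk through each heavy atom and fill implicit hydrogens from standard valence (C 4, N 3, O 2, S 2, halogen 1):
  atom 1: C, bond orders sum to 1 (valence 4) → 3 H
  atom 2: O, bond orders sum to 2 (valence 2) → 0 H
  atom 3: C, bond orders sum to 4 (valence 4) → 0 H
  atom 4: O, bond orders sum to 2 (valence 2) → 0 H
  atom 5: C, bond orders sum to 3 (valence 4) → 1 H
  atom 6: C, bond orders sum to 2 (valence 4) → 2 H
  atom 7: C, bond orders sum to 1 (valence 4) → 3 H
  atom 8: C, bond orders sum to 2 (valence 4) → 2 H
  atom 9: C, bond orders sum to 3 (valence 4) → 1 H
  atom 10: C, bond orders sum to 4 (valence 4) → 0 H
  atom 11: O, bond orders sum to 2 (valence 2) → 0 H
  atom 12: N, bond orders sum to 1 (valence 3) → 2 H
  atom 13: C, bond orders sum to 2 (valence 4) → 2 H
  atom 14: C, bond orders sum to 3 (valence 4) → 1 H
  atom 15: C, bond orders sum to 1 (valence 4) → 3 H
  atom 16: C, bond orders sum to 4 (valence 4) → 0 H
  atom 17: O, bond orders sum to 2 (valence 2) → 0 H
  atom 18: O, bond orders sum to 1 (valence 2) → 1 H
Totals → C:12, H:21, N:1, O:5.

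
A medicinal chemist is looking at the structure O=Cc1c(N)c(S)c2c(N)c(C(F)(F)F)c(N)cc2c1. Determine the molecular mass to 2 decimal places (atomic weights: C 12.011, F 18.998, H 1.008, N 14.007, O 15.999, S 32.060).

First, the molecular formula is C12H10F3N3OS (counting implicit H from valence).
  C: 12 × 12.011 = 144.132
  F: 3 × 18.998 = 56.994
  H: 10 × 1.008 = 10.080
  N: 3 × 14.007 = 42.021
  O: 1 × 15.999 = 15.999
  S: 1 × 32.060 = 32.060
Sum: 12×12.011 + 3×18.998 + 10×1.008 + 3×14.007 + 1×15.999 + 1×32.060 = 301.286 → 301.29 g/mol.

301.29 g/mol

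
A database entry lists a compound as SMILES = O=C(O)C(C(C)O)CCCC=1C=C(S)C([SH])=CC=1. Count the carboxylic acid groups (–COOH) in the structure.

The carboxylic acid motif appears at heavy-atom position 2 in the SMILES.
Other groups present: 1 hydroxyl, 2 thiol.
Carboxylic acid count: 1.

1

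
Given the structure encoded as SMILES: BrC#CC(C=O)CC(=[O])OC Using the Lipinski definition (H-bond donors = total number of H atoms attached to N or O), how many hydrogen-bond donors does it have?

Donors: find every N or O and count the H atoms it carries.
  atom 6 (O): bond orders sum to 2 → 0 H
  atom 9 (O): bond orders sum to 2 → 0 H
  atom 10 (O): bond orders sum to 2 → 0 H
Lipinski HBD = 0.

0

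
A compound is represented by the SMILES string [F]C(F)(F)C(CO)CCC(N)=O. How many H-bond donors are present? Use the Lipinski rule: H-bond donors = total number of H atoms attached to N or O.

Donors: find every N or O and count the H atoms it carries.
  atom 7 (O): bond orders sum to 1 → 1 H
  atom 11 (N): bond orders sum to 1 → 2 H
  atom 12 (O): bond orders sum to 2 → 0 H
Lipinski HBD = 3.

3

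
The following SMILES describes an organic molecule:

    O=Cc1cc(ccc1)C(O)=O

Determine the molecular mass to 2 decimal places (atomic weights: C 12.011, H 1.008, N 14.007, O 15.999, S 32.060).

First, the molecular formula is C8H6O3 (counting implicit H from valence).
  C: 8 × 12.011 = 96.088
  H: 6 × 1.008 = 6.048
  O: 3 × 15.999 = 47.997
Sum: 8×12.011 + 6×1.008 + 3×15.999 = 150.133 → 150.13 g/mol.

150.13 g/mol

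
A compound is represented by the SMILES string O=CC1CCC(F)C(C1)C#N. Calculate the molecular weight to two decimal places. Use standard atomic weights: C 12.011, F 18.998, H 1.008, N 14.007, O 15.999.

First, the molecular formula is C8H10FNO (counting implicit H from valence).
  C: 8 × 12.011 = 96.088
  F: 1 × 18.998 = 18.998
  H: 10 × 1.008 = 10.080
  N: 1 × 14.007 = 14.007
  O: 1 × 15.999 = 15.999
Sum: 8×12.011 + 1×18.998 + 10×1.008 + 1×14.007 + 1×15.999 = 155.172 → 155.17 g/mol.

155.17 g/mol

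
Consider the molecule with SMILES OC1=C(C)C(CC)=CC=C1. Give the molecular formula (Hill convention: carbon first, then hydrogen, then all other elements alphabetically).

Walk through each heavy atom and fill implicit hydrogens from standard valence (C 4, N 3, O 2, S 2, halogen 1):
  atom 1: O, bond orders sum to 1 (valence 2) → 1 H
  atom 2: C, bond orders sum to 4 (valence 4) → 0 H
  atom 3: C, bond orders sum to 4 (valence 4) → 0 H
  atom 4: C, bond orders sum to 1 (valence 4) → 3 H
  atom 5: C, bond orders sum to 4 (valence 4) → 0 H
  atom 6: C, bond orders sum to 2 (valence 4) → 2 H
  atom 7: C, bond orders sum to 1 (valence 4) → 3 H
  atom 8: C, bond orders sum to 3 (valence 4) → 1 H
  atom 9: C, bond orders sum to 3 (valence 4) → 1 H
  atom 10: C, bond orders sum to 3 (valence 4) → 1 H
Totals → C:9, H:12, O:1.

C9H12O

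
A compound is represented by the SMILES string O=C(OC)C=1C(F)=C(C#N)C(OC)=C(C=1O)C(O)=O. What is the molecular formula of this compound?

Walk through each heavy atom and fill implicit hydrogens from standard valence (C 4, N 3, O 2, S 2, halogen 1):
  atom 1: O, bond orders sum to 2 (valence 2) → 0 H
  atom 2: C, bond orders sum to 4 (valence 4) → 0 H
  atom 3: O, bond orders sum to 2 (valence 2) → 0 H
  atom 4: C, bond orders sum to 1 (valence 4) → 3 H
  atom 5: C, bond orders sum to 4 (valence 4) → 0 H
  atom 6: C, bond orders sum to 4 (valence 4) → 0 H
  atom 7: F (halogen, monovalent) → 0 H
  atom 8: C, bond orders sum to 4 (valence 4) → 0 H
  atom 9: C, bond orders sum to 4 (valence 4) → 0 H
  atom 10: N, bond orders sum to 3 (valence 3) → 0 H
  atom 11: C, bond orders sum to 4 (valence 4) → 0 H
  atom 12: O, bond orders sum to 2 (valence 2) → 0 H
  atom 13: C, bond orders sum to 1 (valence 4) → 3 H
  atom 14: C, bond orders sum to 4 (valence 4) → 0 H
  atom 15: C, bond orders sum to 4 (valence 4) → 0 H
  atom 16: O, bond orders sum to 1 (valence 2) → 1 H
  atom 17: C, bond orders sum to 4 (valence 4) → 0 H
  atom 18: O, bond orders sum to 1 (valence 2) → 1 H
  atom 19: O, bond orders sum to 2 (valence 2) → 0 H
Totals → C:11, H:8, F:1, N:1, O:6.
In Hill order: C11H8FNO6.

C11H8FNO6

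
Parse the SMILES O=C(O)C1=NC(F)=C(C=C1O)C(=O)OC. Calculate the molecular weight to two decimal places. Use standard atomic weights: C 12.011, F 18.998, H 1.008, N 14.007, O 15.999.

First, the molecular formula is C8H6FNO5 (counting implicit H from valence).
  C: 8 × 12.011 = 96.088
  F: 1 × 18.998 = 18.998
  H: 6 × 1.008 = 6.048
  N: 1 × 14.007 = 14.007
  O: 5 × 15.999 = 79.995
Sum: 8×12.011 + 1×18.998 + 6×1.008 + 1×14.007 + 5×15.999 = 215.136 → 215.14 g/mol.

215.14 g/mol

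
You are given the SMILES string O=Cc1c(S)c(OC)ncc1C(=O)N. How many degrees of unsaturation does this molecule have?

Molecular formula: C8H8N2O3S.
DoU = (2C + 2 + N − H − X) / 2, where X is the halogen count and O/S are ignored.
    = (2·8 + 2 + 2 − 8 − 0) / 2 = 12 / 2 = 6.

6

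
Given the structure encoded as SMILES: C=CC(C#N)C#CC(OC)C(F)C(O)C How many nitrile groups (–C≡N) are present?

The nitrile motif appears at heavy-atom position 4 in the SMILES.
Other groups present: 1 alkene, 1 alkyne, 1 ether, 1 hydroxyl.
Nitrile count: 1.

1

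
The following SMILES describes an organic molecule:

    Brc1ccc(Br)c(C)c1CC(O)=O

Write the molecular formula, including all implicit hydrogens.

Walk through each heavy atom and fill implicit hydrogens from standard valence (C 4, N 3, O 2, S 2, halogen 1); for lowercase aromatic atoms, an aromatic c carries 1 H when it has two neighbours and 0 H with three, and aromatic n carries 0 H:
  atom 1: Br (halogen, monovalent) → 0 H
  atom 2: aromatic c, 3 neighbours → 0 H
  atom 3: aromatic c, 2 neighbours → 1 H
  atom 4: aromatic c, 2 neighbours → 1 H
  atom 5: aromatic c, 3 neighbours → 0 H
  atom 6: Br (halogen, monovalent) → 0 H
  atom 7: aromatic c, 3 neighbours → 0 H
  atom 8: C, bond orders sum to 1 (valence 4) → 3 H
  atom 9: aromatic c, 3 neighbours → 0 H
  atom 10: C, bond orders sum to 2 (valence 4) → 2 H
  atom 11: C, bond orders sum to 4 (valence 4) → 0 H
  atom 12: O, bond orders sum to 1 (valence 2) → 1 H
  atom 13: O, bond orders sum to 2 (valence 2) → 0 H
Totals → C:9, H:8, Br:2, O:2.

C9H8Br2O2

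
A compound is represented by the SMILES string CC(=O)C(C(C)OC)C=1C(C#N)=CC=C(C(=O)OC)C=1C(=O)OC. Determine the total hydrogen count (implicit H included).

Walk through each heavy atom and fill implicit hydrogens from standard valence (C 4, N 3, O 2, S 2, halogen 1):
  atom 1: C, bond orders sum to 1 (valence 4) → 3 H
  atom 2: C, bond orders sum to 4 (valence 4) → 0 H
  atom 3: O, bond orders sum to 2 (valence 2) → 0 H
  atom 4: C, bond orders sum to 3 (valence 4) → 1 H
  atom 5: C, bond orders sum to 3 (valence 4) → 1 H
  atom 6: C, bond orders sum to 1 (valence 4) → 3 H
  atom 7: O, bond orders sum to 2 (valence 2) → 0 H
  atom 8: C, bond orders sum to 1 (valence 4) → 3 H
  atom 9: C, bond orders sum to 4 (valence 4) → 0 H
  atom 10: C, bond orders sum to 4 (valence 4) → 0 H
  atom 11: C, bond orders sum to 4 (valence 4) → 0 H
  atom 12: N, bond orders sum to 3 (valence 3) → 0 H
  atom 13: C, bond orders sum to 3 (valence 4) → 1 H
  atom 14: C, bond orders sum to 3 (valence 4) → 1 H
  atom 15: C, bond orders sum to 4 (valence 4) → 0 H
  atom 16: C, bond orders sum to 4 (valence 4) → 0 H
  atom 17: O, bond orders sum to 2 (valence 2) → 0 H
  atom 18: O, bond orders sum to 2 (valence 2) → 0 H
  atom 19: C, bond orders sum to 1 (valence 4) → 3 H
  atom 20: C, bond orders sum to 4 (valence 4) → 0 H
  atom 21: C, bond orders sum to 4 (valence 4) → 0 H
  atom 22: O, bond orders sum to 2 (valence 2) → 0 H
  atom 23: O, bond orders sum to 2 (valence 2) → 0 H
  atom 24: C, bond orders sum to 1 (valence 4) → 3 H
Total hydrogens: 19.

19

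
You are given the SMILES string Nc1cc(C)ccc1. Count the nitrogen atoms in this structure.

1

Scan the SMILES for N atoms (remember two-letter symbols like Cl and Br are single atoms).
Nitrogen count: 1.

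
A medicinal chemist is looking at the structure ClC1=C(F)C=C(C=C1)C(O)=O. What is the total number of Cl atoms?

Scan the SMILES for Cl atoms (remember two-letter symbols like Cl and Br are single atoms).
Chlorine count: 1.

1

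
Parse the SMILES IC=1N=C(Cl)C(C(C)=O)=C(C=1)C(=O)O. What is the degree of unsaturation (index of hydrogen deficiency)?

6

Molecular formula: C8H5ClINO3.
DoU = (2C + 2 + N − H − X) / 2, where X is the halogen count and O/S are ignored.
    = (2·8 + 2 + 1 − 5 − 2) / 2 = 12 / 2 = 6.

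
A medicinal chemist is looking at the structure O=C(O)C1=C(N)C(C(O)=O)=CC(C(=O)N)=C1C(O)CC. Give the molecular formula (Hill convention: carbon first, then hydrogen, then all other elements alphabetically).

Walk through each heavy atom and fill implicit hydrogens from standard valence (C 4, N 3, O 2, S 2, halogen 1):
  atom 1: O, bond orders sum to 2 (valence 2) → 0 H
  atom 2: C, bond orders sum to 4 (valence 4) → 0 H
  atom 3: O, bond orders sum to 1 (valence 2) → 1 H
  atom 4: C, bond orders sum to 4 (valence 4) → 0 H
  atom 5: C, bond orders sum to 4 (valence 4) → 0 H
  atom 6: N, bond orders sum to 1 (valence 3) → 2 H
  atom 7: C, bond orders sum to 4 (valence 4) → 0 H
  atom 8: C, bond orders sum to 4 (valence 4) → 0 H
  atom 9: O, bond orders sum to 1 (valence 2) → 1 H
  atom 10: O, bond orders sum to 2 (valence 2) → 0 H
  atom 11: C, bond orders sum to 3 (valence 4) → 1 H
  atom 12: C, bond orders sum to 4 (valence 4) → 0 H
  atom 13: C, bond orders sum to 4 (valence 4) → 0 H
  atom 14: O, bond orders sum to 2 (valence 2) → 0 H
  atom 15: N, bond orders sum to 1 (valence 3) → 2 H
  atom 16: C, bond orders sum to 4 (valence 4) → 0 H
  atom 17: C, bond orders sum to 3 (valence 4) → 1 H
  atom 18: O, bond orders sum to 1 (valence 2) → 1 H
  atom 19: C, bond orders sum to 2 (valence 4) → 2 H
  atom 20: C, bond orders sum to 1 (valence 4) → 3 H
Totals → C:12, H:14, N:2, O:6.

C12H14N2O6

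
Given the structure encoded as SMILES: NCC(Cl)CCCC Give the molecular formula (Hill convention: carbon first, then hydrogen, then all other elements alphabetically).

C6H14ClN

Walk through each heavy atom and fill implicit hydrogens from standard valence (C 4, N 3, O 2, S 2, halogen 1):
  atom 1: N, bond orders sum to 1 (valence 3) → 2 H
  atom 2: C, bond orders sum to 2 (valence 4) → 2 H
  atom 3: C, bond orders sum to 3 (valence 4) → 1 H
  atom 4: Cl (halogen, monovalent) → 0 H
  atom 5: C, bond orders sum to 2 (valence 4) → 2 H
  atom 6: C, bond orders sum to 2 (valence 4) → 2 H
  atom 7: C, bond orders sum to 2 (valence 4) → 2 H
  atom 8: C, bond orders sum to 1 (valence 4) → 3 H
Totals → C:6, H:14, Cl:1, N:1.
In Hill order: C6H14ClN.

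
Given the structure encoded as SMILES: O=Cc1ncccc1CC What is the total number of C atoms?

Count every carbon token in the SMILES (each C, including those in ring-closure positions and inside branches).
Carbon count: 8.

8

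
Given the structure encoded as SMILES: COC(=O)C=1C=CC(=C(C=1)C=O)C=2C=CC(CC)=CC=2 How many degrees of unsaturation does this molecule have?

Molecular formula: C17H16O3.
DoU = (2C + 2 + N − H − X) / 2, where X is the halogen count and O/S are ignored.
    = (2·17 + 2 + 0 − 16 − 0) / 2 = 20 / 2 = 10.

10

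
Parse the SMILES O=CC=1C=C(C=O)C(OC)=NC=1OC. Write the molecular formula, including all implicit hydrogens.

Walk through each heavy atom and fill implicit hydrogens from standard valence (C 4, N 3, O 2, S 2, halogen 1):
  atom 1: O, bond orders sum to 2 (valence 2) → 0 H
  atom 2: C, bond orders sum to 3 (valence 4) → 1 H
  atom 3: C, bond orders sum to 4 (valence 4) → 0 H
  atom 4: C, bond orders sum to 3 (valence 4) → 1 H
  atom 5: C, bond orders sum to 4 (valence 4) → 0 H
  atom 6: C, bond orders sum to 3 (valence 4) → 1 H
  atom 7: O, bond orders sum to 2 (valence 2) → 0 H
  atom 8: C, bond orders sum to 4 (valence 4) → 0 H
  atom 9: O, bond orders sum to 2 (valence 2) → 0 H
  atom 10: C, bond orders sum to 1 (valence 4) → 3 H
  atom 11: N, bond orders sum to 3 (valence 3) → 0 H
  atom 12: C, bond orders sum to 4 (valence 4) → 0 H
  atom 13: O, bond orders sum to 2 (valence 2) → 0 H
  atom 14: C, bond orders sum to 1 (valence 4) → 3 H
Totals → C:9, H:9, N:1, O:4.
In Hill order: C9H9NO4.

C9H9NO4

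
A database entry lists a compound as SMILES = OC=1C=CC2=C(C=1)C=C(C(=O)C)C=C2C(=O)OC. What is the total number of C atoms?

Count every carbon token in the SMILES (each C, including those in ring-closure positions and inside branches).
Carbon count: 14.

14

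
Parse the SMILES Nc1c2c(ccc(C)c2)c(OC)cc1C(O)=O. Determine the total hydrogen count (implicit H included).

Walk through each heavy atom and fill implicit hydrogens from standard valence (C 4, N 3, O 2, S 2, halogen 1); for lowercase aromatic atoms, an aromatic c carries 1 H when it has two neighbours and 0 H with three, and aromatic n carries 0 H:
  atom 1: N, bond orders sum to 1 (valence 3) → 2 H
  atom 2: aromatic c, 3 neighbours → 0 H
  atom 3: aromatic c, 3 neighbours → 0 H
  atom 4: aromatic c, 3 neighbours → 0 H
  atom 5: aromatic c, 2 neighbours → 1 H
  atom 6: aromatic c, 2 neighbours → 1 H
  atom 7: aromatic c, 3 neighbours → 0 H
  atom 8: C, bond orders sum to 1 (valence 4) → 3 H
  atom 9: aromatic c, 2 neighbours → 1 H
  atom 10: aromatic c, 3 neighbours → 0 H
  atom 11: O, bond orders sum to 2 (valence 2) → 0 H
  atom 12: C, bond orders sum to 1 (valence 4) → 3 H
  atom 13: aromatic c, 2 neighbours → 1 H
  atom 14: aromatic c, 3 neighbours → 0 H
  atom 15: C, bond orders sum to 4 (valence 4) → 0 H
  atom 16: O, bond orders sum to 1 (valence 2) → 1 H
  atom 17: O, bond orders sum to 2 (valence 2) → 0 H
Total hydrogens: 13.

13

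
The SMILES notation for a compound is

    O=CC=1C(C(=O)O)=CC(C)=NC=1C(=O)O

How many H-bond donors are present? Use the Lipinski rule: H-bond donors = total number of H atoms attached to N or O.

2

Donors: find every N or O and count the H atoms it carries.
  atom 1 (O): bond orders sum to 2 → 0 H
  atom 6 (O): bond orders sum to 2 → 0 H
  atom 7 (O): bond orders sum to 1 → 1 H
  atom 11 (N): bond orders sum to 3 → 0 H
  atom 14 (O): bond orders sum to 2 → 0 H
  atom 15 (O): bond orders sum to 1 → 1 H
Lipinski HBD = 2.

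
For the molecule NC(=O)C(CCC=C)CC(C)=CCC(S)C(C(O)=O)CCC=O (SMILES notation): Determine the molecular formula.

Walk through each heavy atom and fill implicit hydrogens from standard valence (C 4, N 3, O 2, S 2, halogen 1):
  atom 1: N, bond orders sum to 1 (valence 3) → 2 H
  atom 2: C, bond orders sum to 4 (valence 4) → 0 H
  atom 3: O, bond orders sum to 2 (valence 2) → 0 H
  atom 4: C, bond orders sum to 3 (valence 4) → 1 H
  atom 5: C, bond orders sum to 2 (valence 4) → 2 H
  atom 6: C, bond orders sum to 2 (valence 4) → 2 H
  atom 7: C, bond orders sum to 3 (valence 4) → 1 H
  atom 8: C, bond orders sum to 2 (valence 4) → 2 H
  atom 9: C, bond orders sum to 2 (valence 4) → 2 H
  atom 10: C, bond orders sum to 4 (valence 4) → 0 H
  atom 11: C, bond orders sum to 1 (valence 4) → 3 H
  atom 12: C, bond orders sum to 3 (valence 4) → 1 H
  atom 13: C, bond orders sum to 2 (valence 4) → 2 H
  atom 14: C, bond orders sum to 3 (valence 4) → 1 H
  atom 15: S, bond orders sum to 1 (valence 2) → 1 H
  atom 16: C, bond orders sum to 3 (valence 4) → 1 H
  atom 17: C, bond orders sum to 4 (valence 4) → 0 H
  atom 18: O, bond orders sum to 1 (valence 2) → 1 H
  atom 19: O, bond orders sum to 2 (valence 2) → 0 H
  atom 20: C, bond orders sum to 2 (valence 4) → 2 H
  atom 21: C, bond orders sum to 2 (valence 4) → 2 H
  atom 22: C, bond orders sum to 3 (valence 4) → 1 H
  atom 23: O, bond orders sum to 2 (valence 2) → 0 H
Totals → C:17, H:27, N:1, O:4, S:1.
In Hill order: C17H27NO4S.

C17H27NO4S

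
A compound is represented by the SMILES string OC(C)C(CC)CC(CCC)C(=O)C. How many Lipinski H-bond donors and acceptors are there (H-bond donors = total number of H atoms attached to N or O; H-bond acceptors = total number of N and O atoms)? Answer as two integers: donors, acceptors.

1, 2

Donors: find every N or O and count the H atoms it carries.
  atom 1 (O): bond orders sum to 1 → 1 H
  atom 13 (O): bond orders sum to 2 → 0 H
Lipinski HBD = 1.
Acceptors: N atoms = 0, O atoms = 2 → HBA = 2.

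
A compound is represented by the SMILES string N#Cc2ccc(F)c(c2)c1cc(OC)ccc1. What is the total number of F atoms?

Scan the SMILES for F atoms (remember two-letter symbols like Cl and Br are single atoms).
Fluorine count: 1.

1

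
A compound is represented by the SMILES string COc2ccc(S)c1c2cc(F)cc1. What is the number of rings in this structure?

2

In SMILES, each pair of matching ring-closure digits denotes one ring-closing bond; the number of such bonds equals the number of independent rings.
Ring-closure bonds here: 2.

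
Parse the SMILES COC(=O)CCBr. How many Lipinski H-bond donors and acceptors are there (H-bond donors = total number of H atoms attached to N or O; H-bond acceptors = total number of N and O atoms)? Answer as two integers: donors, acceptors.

0, 2

Donors: find every N or O and count the H atoms it carries.
  atom 2 (O): bond orders sum to 2 → 0 H
  atom 4 (O): bond orders sum to 2 → 0 H
Lipinski HBD = 0.
Acceptors: N atoms = 0, O atoms = 2 → HBA = 2.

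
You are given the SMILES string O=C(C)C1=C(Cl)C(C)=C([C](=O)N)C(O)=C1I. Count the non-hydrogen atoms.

Every atom symbol written in the SMILES (organic subset) is one heavy atom; implicit H are not written.
Heavy atoms by element → C:10, Cl:1, I:1, N:1, O:3.
Total: 16.

16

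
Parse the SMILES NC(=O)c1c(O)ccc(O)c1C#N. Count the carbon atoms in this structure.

Count every carbon token in the SMILES (each C, including those in ring-closure positions and inside branches).
Carbon count: 8.

8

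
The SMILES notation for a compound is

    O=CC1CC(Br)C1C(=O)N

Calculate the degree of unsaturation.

Molecular formula: C6H8BrNO2.
DoU = (2C + 2 + N − H − X) / 2, where X is the halogen count and O/S are ignored.
    = (2·6 + 2 + 1 − 8 − 1) / 2 = 6 / 2 = 3.

3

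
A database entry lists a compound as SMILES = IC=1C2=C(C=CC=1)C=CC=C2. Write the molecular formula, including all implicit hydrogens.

C10H7I

Walk through each heavy atom and fill implicit hydrogens from standard valence (C 4, N 3, O 2, S 2, halogen 1):
  atom 1: I (halogen, monovalent) → 0 H
  atom 2: C, bond orders sum to 4 (valence 4) → 0 H
  atom 3: C, bond orders sum to 4 (valence 4) → 0 H
  atom 4: C, bond orders sum to 4 (valence 4) → 0 H
  atom 5: C, bond orders sum to 3 (valence 4) → 1 H
  atom 6: C, bond orders sum to 3 (valence 4) → 1 H
  atom 7: C, bond orders sum to 3 (valence 4) → 1 H
  atom 8: C, bond orders sum to 3 (valence 4) → 1 H
  atom 9: C, bond orders sum to 3 (valence 4) → 1 H
  atom 10: C, bond orders sum to 3 (valence 4) → 1 H
  atom 11: C, bond orders sum to 3 (valence 4) → 1 H
Totals → C:10, H:7, I:1.
In Hill order: C10H7I.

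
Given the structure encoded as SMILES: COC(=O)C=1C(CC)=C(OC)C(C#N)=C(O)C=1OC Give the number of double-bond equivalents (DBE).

Molecular formula: C13H15NO5.
DoU = (2C + 2 + N − H − X) / 2, where X is the halogen count and O/S are ignored.
    = (2·13 + 2 + 1 − 15 − 0) / 2 = 14 / 2 = 7.

7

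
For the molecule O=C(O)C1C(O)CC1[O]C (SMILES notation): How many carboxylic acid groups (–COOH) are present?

The carboxylic acid motif appears at heavy-atom position 2 in the SMILES.
Other groups present: 1 ether, 1 hydroxyl.
Carboxylic acid count: 1.

1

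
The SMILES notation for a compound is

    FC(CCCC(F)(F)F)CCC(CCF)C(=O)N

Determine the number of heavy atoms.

18

Every atom symbol written in the SMILES (organic subset) is one heavy atom; implicit H are not written.
Heavy atoms by element → C:11, F:5, N:1, O:1.
Total: 18.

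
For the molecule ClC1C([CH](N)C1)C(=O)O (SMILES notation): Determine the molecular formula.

Walk through each heavy atom and fill implicit hydrogens from standard valence (C 4, N 3, O 2, S 2, halogen 1):
  atom 1: Cl (halogen, monovalent) → 0 H
  atom 2: C, bond orders sum to 3 (valence 4) → 1 H
  atom 3: C, bond orders sum to 3 (valence 4) → 1 H
  atom 4: C with explicit H count 1
  atom 5: N, bond orders sum to 1 (valence 3) → 2 H
  atom 6: C, bond orders sum to 2 (valence 4) → 2 H
  atom 7: C, bond orders sum to 4 (valence 4) → 0 H
  atom 8: O, bond orders sum to 2 (valence 2) → 0 H
  atom 9: O, bond orders sum to 1 (valence 2) → 1 H
Totals → C:5, H:8, Cl:1, N:1, O:2.
In Hill order: C5H8ClNO2.

C5H8ClNO2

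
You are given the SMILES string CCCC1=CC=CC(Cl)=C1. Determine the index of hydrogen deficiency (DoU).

4

Molecular formula: C9H11Cl.
DoU = (2C + 2 + N − H − X) / 2, where X is the halogen count and O/S are ignored.
    = (2·9 + 2 + 0 − 11 − 1) / 2 = 8 / 2 = 4.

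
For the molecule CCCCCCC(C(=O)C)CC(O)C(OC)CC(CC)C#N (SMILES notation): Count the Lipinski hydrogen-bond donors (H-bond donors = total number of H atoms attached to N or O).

1

Donors: find every N or O and count the H atoms it carries.
  atom 9 (O): bond orders sum to 2 → 0 H
  atom 13 (O): bond orders sum to 1 → 1 H
  atom 15 (O): bond orders sum to 2 → 0 H
  atom 22 (N): bond orders sum to 3 → 0 H
Lipinski HBD = 1.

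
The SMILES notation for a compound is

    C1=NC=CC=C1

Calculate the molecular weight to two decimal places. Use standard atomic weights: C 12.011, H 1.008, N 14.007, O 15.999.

First, the molecular formula is C5H5N (counting implicit H from valence).
  C: 5 × 12.011 = 60.055
  H: 5 × 1.008 = 5.040
  N: 1 × 14.007 = 14.007
Sum: 5×12.011 + 5×1.008 + 1×14.007 = 79.102 → 79.10 g/mol.

79.10 g/mol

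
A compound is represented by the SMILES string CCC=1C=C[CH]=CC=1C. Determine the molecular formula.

Walk through each heavy atom and fill implicit hydrogens from standard valence (C 4, N 3, O 2, S 2, halogen 1):
  atom 1: C, bond orders sum to 1 (valence 4) → 3 H
  atom 2: C, bond orders sum to 2 (valence 4) → 2 H
  atom 3: C, bond orders sum to 4 (valence 4) → 0 H
  atom 4: C, bond orders sum to 3 (valence 4) → 1 H
  atom 5: C, bond orders sum to 3 (valence 4) → 1 H
  atom 6: C with explicit H count 1
  atom 7: C, bond orders sum to 3 (valence 4) → 1 H
  atom 8: C, bond orders sum to 4 (valence 4) → 0 H
  atom 9: C, bond orders sum to 1 (valence 4) → 3 H
Totals → C:9, H:12.

C9H12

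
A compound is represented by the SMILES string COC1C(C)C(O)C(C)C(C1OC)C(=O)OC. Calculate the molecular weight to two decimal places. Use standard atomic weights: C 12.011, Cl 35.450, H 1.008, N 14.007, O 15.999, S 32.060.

246.30 g/mol

First, the molecular formula is C12H22O5 (counting implicit H from valence).
  C: 12 × 12.011 = 144.132
  H: 22 × 1.008 = 22.176
  O: 5 × 15.999 = 79.995
Sum: 12×12.011 + 22×1.008 + 5×15.999 = 246.303 → 246.30 g/mol.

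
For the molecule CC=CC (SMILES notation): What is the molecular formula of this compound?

Walk through each heavy atom and fill implicit hydrogens from standard valence (C 4, N 3, O 2, S 2, halogen 1):
  atom 1: C, bond orders sum to 1 (valence 4) → 3 H
  atom 2: C, bond orders sum to 3 (valence 4) → 1 H
  atom 3: C, bond orders sum to 3 (valence 4) → 1 H
  atom 4: C, bond orders sum to 1 (valence 4) → 3 H
Totals → C:4, H:8.
In Hill order: C4H8.

C4H8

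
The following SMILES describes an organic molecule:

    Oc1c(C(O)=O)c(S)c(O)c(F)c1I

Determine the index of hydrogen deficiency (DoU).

Molecular formula: C7H4FIO4S.
DoU = (2C + 2 + N − H − X) / 2, where X is the halogen count and O/S are ignored.
    = (2·7 + 2 + 0 − 4 − 2) / 2 = 10 / 2 = 5.

5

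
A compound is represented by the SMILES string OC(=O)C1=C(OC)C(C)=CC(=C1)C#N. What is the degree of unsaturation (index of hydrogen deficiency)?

Degree of unsaturation = (number of rings) + (number of π bonds).
Ring closures in the SMILES: 1.
π bonds: 4 double bonds (each 1 DoU), 1 triple bond (each 2 DoU) → 6 DoU from unsaturation.
Total DoU = 1 + 6 = 7.

7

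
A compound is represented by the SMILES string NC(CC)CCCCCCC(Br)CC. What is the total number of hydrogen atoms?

26

Walk through each heavy atom and fill implicit hydrogens from standard valence (C 4, N 3, O 2, S 2, halogen 1):
  atom 1: N, bond orders sum to 1 (valence 3) → 2 H
  atom 2: C, bond orders sum to 3 (valence 4) → 1 H
  atom 3: C, bond orders sum to 2 (valence 4) → 2 H
  atom 4: C, bond orders sum to 1 (valence 4) → 3 H
  atom 5: C, bond orders sum to 2 (valence 4) → 2 H
  atom 6: C, bond orders sum to 2 (valence 4) → 2 H
  atom 7: C, bond orders sum to 2 (valence 4) → 2 H
  atom 8: C, bond orders sum to 2 (valence 4) → 2 H
  atom 9: C, bond orders sum to 2 (valence 4) → 2 H
  atom 10: C, bond orders sum to 2 (valence 4) → 2 H
  atom 11: C, bond orders sum to 3 (valence 4) → 1 H
  atom 12: Br (halogen, monovalent) → 0 H
  atom 13: C, bond orders sum to 2 (valence 4) → 2 H
  atom 14: C, bond orders sum to 1 (valence 4) → 3 H
Total hydrogens: 26.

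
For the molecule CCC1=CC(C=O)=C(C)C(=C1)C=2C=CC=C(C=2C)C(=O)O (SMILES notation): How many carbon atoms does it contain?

Count every carbon token in the SMILES (each C, including those in ring-closure positions and inside branches).
Carbon count: 18.

18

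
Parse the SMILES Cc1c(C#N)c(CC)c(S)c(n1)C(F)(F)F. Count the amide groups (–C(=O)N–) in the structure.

Scan the SMILES for the amide motif — none present.
Groups that are present: 1 nitrile, 1 thiol.

0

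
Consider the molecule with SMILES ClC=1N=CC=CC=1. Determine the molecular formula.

Walk through each heavy atom and fill implicit hydrogens from standard valence (C 4, N 3, O 2, S 2, halogen 1):
  atom 1: Cl (halogen, monovalent) → 0 H
  atom 2: C, bond orders sum to 4 (valence 4) → 0 H
  atom 3: N, bond orders sum to 3 (valence 3) → 0 H
  atom 4: C, bond orders sum to 3 (valence 4) → 1 H
  atom 5: C, bond orders sum to 3 (valence 4) → 1 H
  atom 6: C, bond orders sum to 3 (valence 4) → 1 H
  atom 7: C, bond orders sum to 3 (valence 4) → 1 H
Totals → C:5, H:4, Cl:1, N:1.

C5H4ClN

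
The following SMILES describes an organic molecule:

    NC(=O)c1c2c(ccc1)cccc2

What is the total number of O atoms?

1

Scan the SMILES for O atoms (remember two-letter symbols like Cl and Br are single atoms).
Oxygen count: 1.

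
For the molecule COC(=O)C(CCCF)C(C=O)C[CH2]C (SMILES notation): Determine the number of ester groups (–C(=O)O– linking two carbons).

1

The ester motif appears at heavy-atom position 3 in the SMILES.
Other groups present: 1 aldehyde.
Ester count: 1.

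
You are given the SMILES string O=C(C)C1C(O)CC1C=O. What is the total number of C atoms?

7

Count every carbon token in the SMILES (each C, including those in ring-closure positions and inside branches).
Carbon count: 7.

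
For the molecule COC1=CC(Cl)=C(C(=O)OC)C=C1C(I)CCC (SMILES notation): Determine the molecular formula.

C13H16ClIO3

Walk through each heavy atom and fill implicit hydrogens from standard valence (C 4, N 3, O 2, S 2, halogen 1):
  atom 1: C, bond orders sum to 1 (valence 4) → 3 H
  atom 2: O, bond orders sum to 2 (valence 2) → 0 H
  atom 3: C, bond orders sum to 4 (valence 4) → 0 H
  atom 4: C, bond orders sum to 3 (valence 4) → 1 H
  atom 5: C, bond orders sum to 4 (valence 4) → 0 H
  atom 6: Cl (halogen, monovalent) → 0 H
  atom 7: C, bond orders sum to 4 (valence 4) → 0 H
  atom 8: C, bond orders sum to 4 (valence 4) → 0 H
  atom 9: O, bond orders sum to 2 (valence 2) → 0 H
  atom 10: O, bond orders sum to 2 (valence 2) → 0 H
  atom 11: C, bond orders sum to 1 (valence 4) → 3 H
  atom 12: C, bond orders sum to 3 (valence 4) → 1 H
  atom 13: C, bond orders sum to 4 (valence 4) → 0 H
  atom 14: C, bond orders sum to 3 (valence 4) → 1 H
  atom 15: I (halogen, monovalent) → 0 H
  atom 16: C, bond orders sum to 2 (valence 4) → 2 H
  atom 17: C, bond orders sum to 2 (valence 4) → 2 H
  atom 18: C, bond orders sum to 1 (valence 4) → 3 H
Totals → C:13, H:16, Cl:1, I:1, O:3.
In Hill order: C13H16ClIO3.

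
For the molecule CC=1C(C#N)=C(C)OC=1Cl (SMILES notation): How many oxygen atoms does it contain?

Scan the SMILES for O atoms (remember two-letter symbols like Cl and Br are single atoms).
Oxygen count: 1.

1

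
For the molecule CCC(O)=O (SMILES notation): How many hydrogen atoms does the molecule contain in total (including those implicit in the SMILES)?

Walk through each heavy atom and fill implicit hydrogens from standard valence (C 4, N 3, O 2, S 2, halogen 1):
  atom 1: C, bond orders sum to 1 (valence 4) → 3 H
  atom 2: C, bond orders sum to 2 (valence 4) → 2 H
  atom 3: C, bond orders sum to 4 (valence 4) → 0 H
  atom 4: O, bond orders sum to 1 (valence 2) → 1 H
  atom 5: O, bond orders sum to 2 (valence 2) → 0 H
Total hydrogens: 6.

6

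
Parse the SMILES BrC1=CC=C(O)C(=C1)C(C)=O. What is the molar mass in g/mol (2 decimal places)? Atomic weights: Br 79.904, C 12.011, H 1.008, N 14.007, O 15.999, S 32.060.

215.05 g/mol

First, the molecular formula is C8H7BrO2 (counting implicit H from valence).
  Br: 1 × 79.904 = 79.904
  C: 8 × 12.011 = 96.088
  H: 7 × 1.008 = 7.056
  O: 2 × 15.999 = 31.998
Sum: 1×79.904 + 8×12.011 + 7×1.008 + 2×15.999 = 215.046 → 215.05 g/mol.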